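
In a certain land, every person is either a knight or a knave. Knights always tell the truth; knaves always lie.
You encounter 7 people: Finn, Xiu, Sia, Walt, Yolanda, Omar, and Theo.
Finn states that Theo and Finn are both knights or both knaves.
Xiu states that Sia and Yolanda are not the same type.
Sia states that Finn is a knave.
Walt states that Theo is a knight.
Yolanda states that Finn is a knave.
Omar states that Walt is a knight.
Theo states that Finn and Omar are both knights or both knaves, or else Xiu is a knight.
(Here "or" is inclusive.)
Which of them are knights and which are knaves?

Finn is a knight, Xiu is a knave, Sia is a knave, Walt is a knight, Yolanda is a knave, Omar is a knight, and Theo is a knight.

Since Finn is a knight, "Theo and Finn are both knights or both knaves" needs to be True, which holds.
Since Xiu is a knave, "Sia and Yolanda are not the same type" needs to be False, which holds.
Sia is a knave, so "Finn is a knave" must be False — and it is.
Walt is a knight; "Theo is a knight" is True, as required.
As a knave, Yolanda's statement "Finn is a knave" should be False; it is.
Omar is a knight, and the claim "Walt is a knight" is indeed True.
As a knight, Theo's statement "Finn and Omar are both knights or both knaves, or else Xiu is a knight" should be True; it is.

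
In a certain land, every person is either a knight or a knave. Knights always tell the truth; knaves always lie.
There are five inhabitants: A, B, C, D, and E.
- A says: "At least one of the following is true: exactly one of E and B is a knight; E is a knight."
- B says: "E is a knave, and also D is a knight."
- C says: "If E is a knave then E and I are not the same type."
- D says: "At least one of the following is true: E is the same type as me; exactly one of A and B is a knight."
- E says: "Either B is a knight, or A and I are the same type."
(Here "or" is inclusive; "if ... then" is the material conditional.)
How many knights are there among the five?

4

The unique consistent assignment is A=knight, B=knave, C=knight, D=knight, E=knight.
That has 4 knights.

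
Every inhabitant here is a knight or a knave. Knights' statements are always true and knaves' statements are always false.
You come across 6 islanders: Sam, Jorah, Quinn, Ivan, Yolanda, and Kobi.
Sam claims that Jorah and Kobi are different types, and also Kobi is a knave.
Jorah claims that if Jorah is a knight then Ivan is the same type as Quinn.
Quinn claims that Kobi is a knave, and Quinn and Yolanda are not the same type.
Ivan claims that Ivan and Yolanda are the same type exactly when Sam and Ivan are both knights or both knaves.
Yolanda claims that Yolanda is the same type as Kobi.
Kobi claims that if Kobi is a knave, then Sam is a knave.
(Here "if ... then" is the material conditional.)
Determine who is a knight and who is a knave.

Sam is a knave, Jorah is a knight, Quinn is a knave, Ivan is a knave, Yolanda is a knight, and Kobi is a knight.

Since Sam is a knave, "Jorah and Kobi are different types, and also Kobi is a knave" needs to be False, which holds.
Jorah is a knight; "if Jorah is a knight then Ivan is the same type as Quinn" is true, as required.
Quinn is a knave, so "Kobi is a knave, and Quinn and Yolanda are not the same type" must be False — and it is.
Ivan is a knave, and the claim "Ivan and Yolanda are the same type exactly when Sam and Ivan are both knights or both knaves" is indeed False.
Yolanda (knight): "Yolanda is the same type as Kobi" — true. ✓
Since Kobi is a knight, "if Kobi is a knave, then Sam is a knave" needs to be true, which holds.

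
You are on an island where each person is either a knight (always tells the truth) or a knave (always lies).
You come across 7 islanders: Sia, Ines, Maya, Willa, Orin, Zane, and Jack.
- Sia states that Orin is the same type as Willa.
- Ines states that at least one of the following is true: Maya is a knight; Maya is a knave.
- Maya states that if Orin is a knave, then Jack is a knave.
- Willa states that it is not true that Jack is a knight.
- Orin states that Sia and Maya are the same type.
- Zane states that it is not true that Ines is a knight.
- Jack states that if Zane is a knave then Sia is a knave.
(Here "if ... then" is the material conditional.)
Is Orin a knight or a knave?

Orin is a knight.

Consistent assignments: {Sia=knight, Ines=knight, Maya=knight, Willa=knight, Orin=knight, Zane=knave, Jack=knave}
In every consistent assignment, Orin is a knight.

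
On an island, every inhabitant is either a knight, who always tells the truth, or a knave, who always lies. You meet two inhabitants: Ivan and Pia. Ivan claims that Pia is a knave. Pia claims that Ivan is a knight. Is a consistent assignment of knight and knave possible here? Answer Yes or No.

No

Checking all 4 assignments, each has at least one speaker whose statement's truth value contradicts their type.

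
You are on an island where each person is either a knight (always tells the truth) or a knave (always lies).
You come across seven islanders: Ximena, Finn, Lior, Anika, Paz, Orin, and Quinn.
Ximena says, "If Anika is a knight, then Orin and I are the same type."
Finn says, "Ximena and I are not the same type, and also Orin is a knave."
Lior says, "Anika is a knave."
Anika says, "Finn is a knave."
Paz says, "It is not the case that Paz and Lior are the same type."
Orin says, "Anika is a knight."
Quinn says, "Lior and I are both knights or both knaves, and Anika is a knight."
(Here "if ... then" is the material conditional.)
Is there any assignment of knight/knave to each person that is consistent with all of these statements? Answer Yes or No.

Checking all 128 assignments, each has at least one speaker whose statement's truth value contradicts their type.

No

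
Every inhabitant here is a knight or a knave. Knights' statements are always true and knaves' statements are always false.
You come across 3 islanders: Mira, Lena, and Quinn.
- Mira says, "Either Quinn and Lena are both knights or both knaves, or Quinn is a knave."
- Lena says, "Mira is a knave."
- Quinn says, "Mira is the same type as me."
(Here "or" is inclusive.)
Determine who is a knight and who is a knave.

Knights: Mira. Knaves: Lena and Quinn.

Mira is a knight, and the claim "either Quinn and Lena are both knights or both knaves, or Quinn is a knave" is indeed true.
Lena is a knave, so "Mira is a knave" must be False — and it is.
Since Quinn is a knave, "Mira is the same type as me" needs to be False, which holds.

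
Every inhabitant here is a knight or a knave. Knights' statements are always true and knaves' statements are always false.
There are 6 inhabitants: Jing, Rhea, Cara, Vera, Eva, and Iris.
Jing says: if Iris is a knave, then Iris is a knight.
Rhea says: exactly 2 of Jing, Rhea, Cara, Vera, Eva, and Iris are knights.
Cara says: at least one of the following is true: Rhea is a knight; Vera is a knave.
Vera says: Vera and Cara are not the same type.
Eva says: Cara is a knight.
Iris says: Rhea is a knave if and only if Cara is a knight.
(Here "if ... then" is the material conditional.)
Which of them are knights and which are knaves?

Jing is a knave, Rhea is a knave, Cara is a knave, Vera is a knight, Eva is a knave, and Iris is a knave.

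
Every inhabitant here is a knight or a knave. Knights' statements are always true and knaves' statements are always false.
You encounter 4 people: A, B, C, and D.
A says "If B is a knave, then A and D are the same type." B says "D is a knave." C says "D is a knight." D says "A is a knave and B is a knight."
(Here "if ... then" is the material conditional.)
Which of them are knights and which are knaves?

Since A is a knight, "if B is a knave, then A and D are the same type" needs to be True, which holds.
As a knight, B's statement "D is a knave" should be True; it is.
As a knave, C's statement "D is a knight" should be false; it is.
D is a knave, so "A is a knave and B is a knight" must be false — and it is.

Knights: A and B. Knaves: C and D.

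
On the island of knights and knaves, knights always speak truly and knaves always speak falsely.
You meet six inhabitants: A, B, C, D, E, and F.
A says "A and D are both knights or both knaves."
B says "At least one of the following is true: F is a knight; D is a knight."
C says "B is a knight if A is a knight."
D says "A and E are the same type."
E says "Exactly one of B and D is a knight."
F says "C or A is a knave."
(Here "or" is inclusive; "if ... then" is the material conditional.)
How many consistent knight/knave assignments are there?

Consistent assignments:
  A=knave, B=knight, C=knight, D=knight, E=knave, F=knight

1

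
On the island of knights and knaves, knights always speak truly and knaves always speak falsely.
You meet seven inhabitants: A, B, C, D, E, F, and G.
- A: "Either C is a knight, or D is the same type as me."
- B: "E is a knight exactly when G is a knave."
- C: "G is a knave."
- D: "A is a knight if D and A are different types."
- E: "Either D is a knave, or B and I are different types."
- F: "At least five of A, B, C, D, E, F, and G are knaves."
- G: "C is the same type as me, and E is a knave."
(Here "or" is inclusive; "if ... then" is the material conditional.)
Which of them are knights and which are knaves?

A is a knight, and the claim "either C is a knight, or D is the same type as me" is indeed true.
B is a knave, and the claim "E is a knight exactly when G is a knave" is indeed False.
As a knight, C's statement "G is a knave" should be true; it is.
As a knight, D's statement "A is a knight if D and A are different types" should be true; it is.
E is a knave, so "either D is a knave, or B and I are different types" must be False — and it is.
F is a knave; "at least five of A, B, C, D, E, F, and G are knaves" is False, as required.
G is a knave, so "C is the same type as me, and E is a knave" must be False — and it is.

Knights: A, C, and D. Knaves: B, E, F, and G.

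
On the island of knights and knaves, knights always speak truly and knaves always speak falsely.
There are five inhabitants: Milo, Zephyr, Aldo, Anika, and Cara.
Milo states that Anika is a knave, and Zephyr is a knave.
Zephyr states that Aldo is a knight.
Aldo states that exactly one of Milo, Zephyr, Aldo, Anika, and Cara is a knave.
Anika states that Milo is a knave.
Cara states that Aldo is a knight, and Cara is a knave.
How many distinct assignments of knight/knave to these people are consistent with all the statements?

2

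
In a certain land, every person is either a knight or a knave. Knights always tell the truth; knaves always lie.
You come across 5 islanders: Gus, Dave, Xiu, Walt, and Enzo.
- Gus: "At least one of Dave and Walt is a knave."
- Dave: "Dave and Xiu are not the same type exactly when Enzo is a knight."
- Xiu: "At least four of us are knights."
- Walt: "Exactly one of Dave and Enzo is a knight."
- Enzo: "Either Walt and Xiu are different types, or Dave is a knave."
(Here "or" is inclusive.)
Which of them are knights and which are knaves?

Gus is a knight, Dave is a knave, Xiu is a knave, Walt is a knight, and Enzo is a knight.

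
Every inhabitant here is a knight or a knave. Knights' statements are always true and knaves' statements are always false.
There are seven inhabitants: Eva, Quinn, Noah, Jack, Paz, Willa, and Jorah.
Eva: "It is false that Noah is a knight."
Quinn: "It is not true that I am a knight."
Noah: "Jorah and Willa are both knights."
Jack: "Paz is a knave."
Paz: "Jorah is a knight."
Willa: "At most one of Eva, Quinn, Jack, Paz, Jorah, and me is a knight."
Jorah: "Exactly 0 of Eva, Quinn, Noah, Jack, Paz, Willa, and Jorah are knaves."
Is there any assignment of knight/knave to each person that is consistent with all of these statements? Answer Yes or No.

No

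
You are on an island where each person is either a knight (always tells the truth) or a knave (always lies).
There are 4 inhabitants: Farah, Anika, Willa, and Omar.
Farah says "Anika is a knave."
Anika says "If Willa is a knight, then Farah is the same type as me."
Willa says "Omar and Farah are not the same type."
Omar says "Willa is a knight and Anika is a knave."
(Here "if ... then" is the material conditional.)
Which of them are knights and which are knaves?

Farah (knave): "Anika is a knave" — False. ✓
Anika (knight): "if Willa is a knight, then Farah is the same type as me" — true. ✓
Willa is a knave; "Omar and Farah are not the same type" is False, as required.
Omar is a knave; "Willa is a knight and Anika is a knave" is False, as required.

Farah is a knave, Anika is a knight, Willa is a knave, and Omar is a knave.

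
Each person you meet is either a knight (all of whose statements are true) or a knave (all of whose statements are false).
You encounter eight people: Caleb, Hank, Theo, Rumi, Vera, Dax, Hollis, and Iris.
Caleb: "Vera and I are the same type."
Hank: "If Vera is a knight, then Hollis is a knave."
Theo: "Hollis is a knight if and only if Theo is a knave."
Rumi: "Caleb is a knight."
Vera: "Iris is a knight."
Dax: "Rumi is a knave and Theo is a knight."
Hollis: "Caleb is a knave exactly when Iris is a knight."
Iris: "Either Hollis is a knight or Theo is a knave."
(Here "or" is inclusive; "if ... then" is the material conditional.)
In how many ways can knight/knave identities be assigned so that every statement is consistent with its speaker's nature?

1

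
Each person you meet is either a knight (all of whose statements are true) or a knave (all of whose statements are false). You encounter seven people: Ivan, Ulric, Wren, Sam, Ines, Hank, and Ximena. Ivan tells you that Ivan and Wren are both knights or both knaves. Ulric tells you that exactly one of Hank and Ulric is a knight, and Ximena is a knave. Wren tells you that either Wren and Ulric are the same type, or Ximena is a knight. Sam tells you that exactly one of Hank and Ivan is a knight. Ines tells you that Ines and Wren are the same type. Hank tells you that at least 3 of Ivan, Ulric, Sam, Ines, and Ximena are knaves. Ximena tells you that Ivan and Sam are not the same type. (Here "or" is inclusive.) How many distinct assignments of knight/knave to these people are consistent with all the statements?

4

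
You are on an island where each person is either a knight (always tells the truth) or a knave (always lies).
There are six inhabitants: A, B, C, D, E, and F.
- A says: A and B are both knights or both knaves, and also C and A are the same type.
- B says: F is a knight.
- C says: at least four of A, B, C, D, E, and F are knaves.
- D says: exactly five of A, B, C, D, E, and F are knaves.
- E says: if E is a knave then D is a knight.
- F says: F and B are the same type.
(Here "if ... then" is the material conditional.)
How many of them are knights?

3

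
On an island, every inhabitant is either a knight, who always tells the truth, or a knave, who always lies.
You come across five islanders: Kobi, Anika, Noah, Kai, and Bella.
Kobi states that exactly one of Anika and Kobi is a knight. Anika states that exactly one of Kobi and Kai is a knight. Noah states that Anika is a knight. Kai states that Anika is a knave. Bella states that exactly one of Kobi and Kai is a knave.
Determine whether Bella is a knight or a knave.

Bella is a knave.

Consistent assignments: {Kobi=knight, Anika=knave, Noah=knave, Kai=knight, Bella=knave}
In every consistent assignment, Bella is a knave.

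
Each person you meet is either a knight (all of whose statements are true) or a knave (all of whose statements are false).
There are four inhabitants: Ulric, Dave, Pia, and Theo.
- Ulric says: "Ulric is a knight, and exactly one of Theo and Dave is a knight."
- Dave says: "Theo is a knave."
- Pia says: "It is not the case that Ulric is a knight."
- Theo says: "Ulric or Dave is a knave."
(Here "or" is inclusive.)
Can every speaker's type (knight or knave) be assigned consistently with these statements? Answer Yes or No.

One consistent assignment: Ulric=knight, Dave=knight, Pia=knave, Theo=knave.

Yes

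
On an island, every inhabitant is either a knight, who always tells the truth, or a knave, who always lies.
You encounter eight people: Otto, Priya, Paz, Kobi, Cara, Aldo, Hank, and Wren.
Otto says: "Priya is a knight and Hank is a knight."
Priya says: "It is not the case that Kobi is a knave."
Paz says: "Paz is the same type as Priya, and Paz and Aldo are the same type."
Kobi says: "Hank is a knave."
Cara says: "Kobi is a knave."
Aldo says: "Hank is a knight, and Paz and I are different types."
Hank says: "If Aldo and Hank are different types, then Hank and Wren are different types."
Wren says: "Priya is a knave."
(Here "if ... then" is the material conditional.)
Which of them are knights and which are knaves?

Otto (knave): "Priya is a knight and Hank is a knight" — False. ✓
Priya (knave): "it is not the case that Kobi is a knave" — False. ✓
As a knave, Paz's statement "Paz is the same type as Priya, and Paz and Aldo are the same type" should be False; it is.
Kobi is a knave, and the claim "Hank is a knave" is indeed False.
Cara (knight): "Kobi is a knave" — True. ✓
Aldo is a knight, and the claim "Hank is a knight, and Paz and I are different types" is indeed True.
Hank (knight): "if Aldo and Hank are different types, then Hank and Wren are different types" — True. ✓
Wren is a knight; "Priya is a knave" is True, as required.

Otto is a knave, Priya is a knave, Paz is a knave, Kobi is a knave, Cara is a knight, Aldo is a knight, Hank is a knight, and Wren is a knight.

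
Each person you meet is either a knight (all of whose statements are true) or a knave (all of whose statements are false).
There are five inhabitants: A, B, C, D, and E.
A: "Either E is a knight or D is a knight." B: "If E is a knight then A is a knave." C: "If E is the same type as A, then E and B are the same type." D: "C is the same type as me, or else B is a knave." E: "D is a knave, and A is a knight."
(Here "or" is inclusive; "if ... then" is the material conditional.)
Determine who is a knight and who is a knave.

A is a knight, B is a knight, C is a knight, D is a knight, and E is a knave.

Since A is a knight, "either E is a knight or D is a knight" needs to be true, which holds.
B (knight): "if E is a knight then A is a knave" — true. ✓
C is a knight, so "if E is the same type as A, then E and B are the same type" must be true — and it is.
D (knight): "C is the same type as me, or else B is a knave" — true. ✓
E is a knave; "D is a knave, and A is a knight" is false, as required.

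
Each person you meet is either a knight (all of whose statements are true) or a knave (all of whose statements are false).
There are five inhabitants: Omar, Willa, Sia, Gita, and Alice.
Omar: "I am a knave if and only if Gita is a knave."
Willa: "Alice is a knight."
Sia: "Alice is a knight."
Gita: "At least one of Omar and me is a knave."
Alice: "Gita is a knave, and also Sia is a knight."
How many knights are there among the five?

1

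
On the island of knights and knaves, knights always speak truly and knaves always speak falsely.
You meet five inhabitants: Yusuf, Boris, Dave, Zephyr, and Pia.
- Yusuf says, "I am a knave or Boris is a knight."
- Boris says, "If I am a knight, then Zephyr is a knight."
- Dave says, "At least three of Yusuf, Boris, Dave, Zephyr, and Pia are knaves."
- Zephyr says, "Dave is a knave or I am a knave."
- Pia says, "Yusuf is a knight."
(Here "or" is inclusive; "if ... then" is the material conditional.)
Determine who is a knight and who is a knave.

Yusuf (knight): "I am a knave or Boris is a knight" — true. ✓
Boris is a knight, so "if I am a knight, then Zephyr is a knight" must be true — and it is.
Dave is a knave; "at least three of Yusuf, Boris, Dave, Zephyr, and Pia are knaves" is False, as required.
Zephyr is a knight, so "Dave is a knave or I am a knave" must be true — and it is.
Pia (knight): "Yusuf is a knight" — true. ✓

Yusuf is a knight, Boris is a knight, Dave is a knave, Zephyr is a knight, and Pia is a knight.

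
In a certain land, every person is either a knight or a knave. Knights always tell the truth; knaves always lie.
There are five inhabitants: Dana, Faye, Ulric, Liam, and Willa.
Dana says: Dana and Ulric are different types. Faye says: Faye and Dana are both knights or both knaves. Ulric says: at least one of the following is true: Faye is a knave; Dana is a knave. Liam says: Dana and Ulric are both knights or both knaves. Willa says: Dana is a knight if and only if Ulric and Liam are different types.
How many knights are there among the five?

The unique consistent assignment is Dana=knight, Faye=knight, Ulric=knave, Liam=knave, Willa=knave.
That has 2 knights.

2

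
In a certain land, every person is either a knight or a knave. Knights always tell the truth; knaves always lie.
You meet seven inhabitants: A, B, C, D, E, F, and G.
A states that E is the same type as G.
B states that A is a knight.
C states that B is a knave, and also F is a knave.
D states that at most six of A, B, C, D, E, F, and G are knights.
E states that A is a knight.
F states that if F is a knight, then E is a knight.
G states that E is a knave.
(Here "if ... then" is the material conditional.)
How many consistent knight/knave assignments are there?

0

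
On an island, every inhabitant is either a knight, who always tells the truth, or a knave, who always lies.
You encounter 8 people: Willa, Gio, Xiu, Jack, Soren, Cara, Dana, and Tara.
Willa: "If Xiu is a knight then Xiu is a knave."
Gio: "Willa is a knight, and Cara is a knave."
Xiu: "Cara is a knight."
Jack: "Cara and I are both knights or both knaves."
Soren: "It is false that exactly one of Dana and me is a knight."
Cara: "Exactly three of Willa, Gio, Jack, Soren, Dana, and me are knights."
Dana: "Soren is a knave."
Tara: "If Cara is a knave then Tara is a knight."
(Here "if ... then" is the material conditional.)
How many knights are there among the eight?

The unique consistent assignment is Willa=knave, Gio=knave, Xiu=knight, Jack=knight, Soren=knave, Cara=knight, Dana=knight, Tara=knight.
That has 5 knights.

5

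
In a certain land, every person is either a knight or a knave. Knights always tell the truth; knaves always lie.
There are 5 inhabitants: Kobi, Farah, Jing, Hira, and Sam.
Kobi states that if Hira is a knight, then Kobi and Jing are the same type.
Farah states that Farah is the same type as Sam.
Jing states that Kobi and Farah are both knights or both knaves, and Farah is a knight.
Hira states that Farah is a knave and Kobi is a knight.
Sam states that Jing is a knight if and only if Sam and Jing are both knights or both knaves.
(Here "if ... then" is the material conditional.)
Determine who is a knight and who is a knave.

Kobi is a knight, Farah is a knight, Jing is a knight, Hira is a knave, and Sam is a knight.

Suppose Kobi is a knave. Then Kobi's statement "if Hira is a knight, then Kobi and Jing are the same type" would have to be false. Checking the 16 ways to assign the others, none is consistent with every speaker.
(For instance, with Farah=knight, Jing=knight, Hira=knave, Sam=knight, Kobi's claim "if Hira is a knight, then Kobi and Jing are the same type" comes out true where it would need to be false.)
So Kobi must be a knight, making "if Hira is a knight, then Kobi and Jing are the same type" true. Taking Kobi=knight, Farah=knight, Jing=knight, Hira=knave, Sam=knight, each remaining statement checks out:
  Farah (knight): "Farah is the same type as Sam" — true. ✓
  Jing (knight): "Kobi and Farah are both knights or both knaves, and Farah is a knight" — true. ✓
  Hira (knave): "Farah is a knave and Kobi is a knight" — false. ✓
  Sam (knight): "Jing is a knight if and only if Sam and Jing are both knights or both knaves" — true. ✓
This is the unique consistent assignment.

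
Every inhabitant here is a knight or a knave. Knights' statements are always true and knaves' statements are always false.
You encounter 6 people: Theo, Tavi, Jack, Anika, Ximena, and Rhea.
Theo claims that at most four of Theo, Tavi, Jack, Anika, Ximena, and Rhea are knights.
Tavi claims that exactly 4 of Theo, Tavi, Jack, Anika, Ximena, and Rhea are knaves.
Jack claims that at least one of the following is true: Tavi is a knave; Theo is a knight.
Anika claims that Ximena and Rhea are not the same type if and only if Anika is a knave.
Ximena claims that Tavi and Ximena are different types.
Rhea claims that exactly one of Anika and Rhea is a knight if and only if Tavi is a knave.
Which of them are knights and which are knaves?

Knights: Theo, Jack, Ximena, and Rhea. Knaves: Tavi and Anika.

As a knight, Theo's statement "at most four of Theo, Tavi, Jack, Anika, Ximena, and Rhea are knights" should be true; it is.
Tavi is a knave; "exactly 4 of Theo, Tavi, Jack, Anika, Ximena, and Rhea are knaves" is false, as required.
As a knight, Jack's statement "at least one of the following is true: Tavi is a knave; Theo is a knight" should be true; it is.
As a knave, Anika's statement "Ximena and Rhea are not the same type if and only if Anika is a knave" should be false; it is.
Since Ximena is a knight, "Tavi and Ximena are different types" needs to be true, which holds.
As a knight, Rhea's statement "exactly one of Anika and Rhea is a knight if and only if Tavi is a knave" should be true; it is.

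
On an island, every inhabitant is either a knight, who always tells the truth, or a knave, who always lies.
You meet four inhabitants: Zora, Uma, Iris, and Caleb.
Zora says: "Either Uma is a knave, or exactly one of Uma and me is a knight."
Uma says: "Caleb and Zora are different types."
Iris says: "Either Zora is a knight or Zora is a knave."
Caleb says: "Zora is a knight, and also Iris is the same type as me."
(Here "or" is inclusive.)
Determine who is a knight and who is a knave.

Zora is a knight, Uma is a knave, Iris is a knight, and Caleb is a knight.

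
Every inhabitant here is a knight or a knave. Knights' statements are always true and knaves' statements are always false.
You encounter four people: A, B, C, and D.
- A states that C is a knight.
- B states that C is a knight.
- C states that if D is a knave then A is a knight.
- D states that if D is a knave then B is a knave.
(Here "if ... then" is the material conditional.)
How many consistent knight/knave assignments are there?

2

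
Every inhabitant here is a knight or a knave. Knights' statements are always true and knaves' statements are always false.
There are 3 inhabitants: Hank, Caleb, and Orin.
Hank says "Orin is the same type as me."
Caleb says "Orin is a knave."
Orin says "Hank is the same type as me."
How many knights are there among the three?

The unique consistent assignment is Hank=knight, Caleb=knave, Orin=knight.
That has 2 knights.

2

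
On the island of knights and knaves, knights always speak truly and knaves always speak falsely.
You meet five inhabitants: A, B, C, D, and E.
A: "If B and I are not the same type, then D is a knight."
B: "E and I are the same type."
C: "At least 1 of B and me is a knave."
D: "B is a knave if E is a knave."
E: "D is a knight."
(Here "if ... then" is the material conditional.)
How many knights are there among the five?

4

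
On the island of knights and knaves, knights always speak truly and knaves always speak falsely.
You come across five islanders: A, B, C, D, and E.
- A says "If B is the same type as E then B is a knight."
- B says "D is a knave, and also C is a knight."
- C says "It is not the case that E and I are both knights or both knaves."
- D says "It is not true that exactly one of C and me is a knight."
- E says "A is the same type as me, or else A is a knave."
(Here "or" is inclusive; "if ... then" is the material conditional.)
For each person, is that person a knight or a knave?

A is a knight, so "if B is the same type as E then B is a knight" must be True — and it is.
B (knight): "D is a knave, and also C is a knight" — True. ✓
C is a knight; "it is not the case that E and I are both knights or both knaves" is True, as required.
D is a knave, and the claim "it is not true that exactly one of C and me is a knight" is indeed False.
As a knave, E's statement "A is the same type as me, or else A is a knave" should be False; it is.

Knights: A, B, and C. Knaves: D and E.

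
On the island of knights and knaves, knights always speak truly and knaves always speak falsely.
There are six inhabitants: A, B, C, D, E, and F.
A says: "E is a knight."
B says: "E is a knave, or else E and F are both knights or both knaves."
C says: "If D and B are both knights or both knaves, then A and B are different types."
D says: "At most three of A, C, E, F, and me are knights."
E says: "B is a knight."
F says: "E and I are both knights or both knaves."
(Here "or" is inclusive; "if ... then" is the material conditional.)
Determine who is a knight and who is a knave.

A is a knight, B is a knight, C is a knight, D is a knave, E is a knight, and F is a knight.

As a knight, A's statement "E is a knight" should be true; it is.
As a knight, B's statement "E is a knave, or else E and F are both knights or both knaves" should be true; it is.
C (knight): "if D and B are both knights or both knaves, then A and B are different types" — true. ✓
D (knave): "at most three of A, C, E, F, and me are knights" — false. ✓
Since E is a knight, "B is a knight" needs to be true, which holds.
F is a knight; "E and I are both knights or both knaves" is true, as required.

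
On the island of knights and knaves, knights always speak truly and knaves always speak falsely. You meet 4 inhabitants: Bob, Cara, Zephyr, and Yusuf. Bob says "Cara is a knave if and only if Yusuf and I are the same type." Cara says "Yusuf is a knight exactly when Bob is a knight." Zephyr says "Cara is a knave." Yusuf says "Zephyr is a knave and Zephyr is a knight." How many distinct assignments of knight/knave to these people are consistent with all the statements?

1

Consistent assignments:
  Bob=knave, Cara=knight, Zephyr=knave, Yusuf=knave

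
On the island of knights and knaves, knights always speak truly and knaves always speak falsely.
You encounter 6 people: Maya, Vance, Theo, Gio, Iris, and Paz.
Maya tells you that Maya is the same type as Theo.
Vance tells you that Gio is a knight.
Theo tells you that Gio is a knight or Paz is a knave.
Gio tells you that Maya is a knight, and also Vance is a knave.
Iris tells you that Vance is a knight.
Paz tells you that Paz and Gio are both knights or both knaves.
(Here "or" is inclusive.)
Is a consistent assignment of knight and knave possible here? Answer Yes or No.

No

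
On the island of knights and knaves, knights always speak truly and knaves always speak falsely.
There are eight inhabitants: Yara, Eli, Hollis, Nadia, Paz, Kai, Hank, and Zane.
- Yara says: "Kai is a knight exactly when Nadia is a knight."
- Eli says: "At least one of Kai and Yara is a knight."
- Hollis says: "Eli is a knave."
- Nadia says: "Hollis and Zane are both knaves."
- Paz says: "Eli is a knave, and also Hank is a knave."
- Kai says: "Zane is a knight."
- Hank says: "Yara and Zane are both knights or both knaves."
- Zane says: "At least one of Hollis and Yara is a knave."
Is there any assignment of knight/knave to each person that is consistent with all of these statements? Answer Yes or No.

One consistent assignment: Yara=knave, Eli=knight, Hollis=knave, Nadia=knave, Paz=knave, Kai=knight, Hank=knave, Zane=knight.

Yes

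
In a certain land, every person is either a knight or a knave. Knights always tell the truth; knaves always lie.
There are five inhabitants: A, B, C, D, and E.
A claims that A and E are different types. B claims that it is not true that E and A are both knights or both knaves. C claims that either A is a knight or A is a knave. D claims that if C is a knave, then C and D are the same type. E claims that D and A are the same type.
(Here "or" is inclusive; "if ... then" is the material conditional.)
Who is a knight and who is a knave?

A is a knave, B is a knave, C is a knight, D is a knight, and E is a knave.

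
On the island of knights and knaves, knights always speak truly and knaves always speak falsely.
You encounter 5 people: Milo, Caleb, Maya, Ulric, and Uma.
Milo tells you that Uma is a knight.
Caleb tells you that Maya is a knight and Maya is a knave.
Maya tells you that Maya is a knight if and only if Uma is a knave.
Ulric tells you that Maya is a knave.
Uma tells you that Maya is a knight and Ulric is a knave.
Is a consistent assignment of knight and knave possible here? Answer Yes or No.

Yes

One consistent assignment: Milo=knave, Caleb=knave, Maya=knave, Ulric=knight, Uma=knave.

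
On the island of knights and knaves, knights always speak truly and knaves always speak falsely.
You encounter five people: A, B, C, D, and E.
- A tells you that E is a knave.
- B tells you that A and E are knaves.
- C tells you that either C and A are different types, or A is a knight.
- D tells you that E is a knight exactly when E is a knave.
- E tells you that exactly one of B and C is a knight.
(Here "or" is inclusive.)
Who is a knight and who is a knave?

A (knave): "E is a knave" — False. ✓
B is a knave; "A and E are knaves" is False, as required.
As a knight, C's statement "either C and A are different types, or A is a knight" should be true; it is.
D is a knave, so "E is a knight exactly when E is a knave" must be False — and it is.
As a knight, E's statement "exactly one of B and C is a knight" should be true; it is.

Knights: C and E. Knaves: A, B, and D.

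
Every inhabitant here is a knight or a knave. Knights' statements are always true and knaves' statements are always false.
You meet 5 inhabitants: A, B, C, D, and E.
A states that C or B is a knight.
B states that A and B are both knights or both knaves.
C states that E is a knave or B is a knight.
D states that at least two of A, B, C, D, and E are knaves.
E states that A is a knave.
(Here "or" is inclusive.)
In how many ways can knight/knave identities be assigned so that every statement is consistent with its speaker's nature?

1

Consistent assignments:
  A=knight, B=knave, C=knight, D=knight, E=knave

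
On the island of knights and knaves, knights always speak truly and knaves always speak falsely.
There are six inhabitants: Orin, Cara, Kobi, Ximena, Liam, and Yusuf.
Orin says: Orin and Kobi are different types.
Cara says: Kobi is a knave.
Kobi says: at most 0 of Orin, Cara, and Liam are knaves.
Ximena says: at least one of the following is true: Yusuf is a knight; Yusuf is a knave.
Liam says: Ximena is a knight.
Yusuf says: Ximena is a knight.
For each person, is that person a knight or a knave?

Orin is a knave, Cara is a knight, Kobi is a knave, Ximena is a knight, Liam is a knight, and Yusuf is a knight.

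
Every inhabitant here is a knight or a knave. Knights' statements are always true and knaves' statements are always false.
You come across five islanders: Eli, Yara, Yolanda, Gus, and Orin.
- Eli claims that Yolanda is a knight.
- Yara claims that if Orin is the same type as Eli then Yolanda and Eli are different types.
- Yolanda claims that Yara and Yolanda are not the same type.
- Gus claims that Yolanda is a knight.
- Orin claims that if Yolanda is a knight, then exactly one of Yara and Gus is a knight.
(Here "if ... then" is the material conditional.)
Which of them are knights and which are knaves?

Eli is a knight, Yara is a knave, Yolanda is a knight, Gus is a knight, and Orin is a knight.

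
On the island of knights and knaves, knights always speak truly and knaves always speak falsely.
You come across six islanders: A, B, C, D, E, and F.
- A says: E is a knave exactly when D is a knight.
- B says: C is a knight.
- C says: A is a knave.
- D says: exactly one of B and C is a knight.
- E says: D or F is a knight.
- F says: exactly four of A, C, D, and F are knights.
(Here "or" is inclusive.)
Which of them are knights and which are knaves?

A is a knave; "E is a knave exactly when D is a knight" is false, as required.
B is a knight; "C is a knight" is True, as required.
C is a knight, and the claim "A is a knave" is indeed True.
Since D is a knave, "exactly one of B and C is a knight" needs to be false, which holds.
E (knave): "D or F is a knight" — false. ✓
F (knave): "exactly four of A, C, D, and F are knights" — false. ✓

A is a knave, B is a knight, C is a knight, D is a knave, E is a knave, and F is a knave.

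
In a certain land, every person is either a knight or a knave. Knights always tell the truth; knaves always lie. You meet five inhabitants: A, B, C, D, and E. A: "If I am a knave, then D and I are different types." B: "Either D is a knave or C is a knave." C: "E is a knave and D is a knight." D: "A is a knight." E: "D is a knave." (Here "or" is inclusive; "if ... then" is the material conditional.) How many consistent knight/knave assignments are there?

2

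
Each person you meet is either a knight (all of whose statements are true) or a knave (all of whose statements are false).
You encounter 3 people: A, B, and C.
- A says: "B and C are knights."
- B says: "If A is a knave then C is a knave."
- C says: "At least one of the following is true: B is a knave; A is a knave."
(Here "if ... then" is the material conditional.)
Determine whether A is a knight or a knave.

A is a knave.

Consistent assignments: {A=knave, B=knave, C=knight}
In every consistent assignment, A is a knave.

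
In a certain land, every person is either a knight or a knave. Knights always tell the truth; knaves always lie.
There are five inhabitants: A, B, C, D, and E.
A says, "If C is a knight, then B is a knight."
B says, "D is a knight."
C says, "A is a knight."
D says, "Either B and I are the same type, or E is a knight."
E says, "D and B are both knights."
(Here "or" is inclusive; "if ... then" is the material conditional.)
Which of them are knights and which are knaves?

Knights: A, B, C, D, and E. Knaves: none.

As a knight, A's statement "if C is a knight, then B is a knight" should be true; it is.
B is a knight; "D is a knight" is true, as required.
C is a knight, and the claim "A is a knight" is indeed true.
D is a knight, and the claim "either B and I are the same type, or E is a knight" is indeed true.
E is a knight, and the claim "D and B are both knights" is indeed true.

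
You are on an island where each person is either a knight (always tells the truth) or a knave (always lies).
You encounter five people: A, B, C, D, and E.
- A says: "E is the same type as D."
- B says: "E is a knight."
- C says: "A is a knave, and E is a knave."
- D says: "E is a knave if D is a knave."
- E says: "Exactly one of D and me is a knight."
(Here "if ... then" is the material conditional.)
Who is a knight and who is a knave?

Knights: B and E. Knaves: A, C, and D.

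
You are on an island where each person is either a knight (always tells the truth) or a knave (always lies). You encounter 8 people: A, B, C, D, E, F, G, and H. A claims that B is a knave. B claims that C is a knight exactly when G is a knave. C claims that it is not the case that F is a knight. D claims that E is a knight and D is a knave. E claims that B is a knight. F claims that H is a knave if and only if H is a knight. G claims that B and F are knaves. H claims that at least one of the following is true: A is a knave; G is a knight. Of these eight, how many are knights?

The unique consistent assignment is A=knight, B=knave, C=knight, D=knave, E=knave, F=knave, G=knight, H=knight.
That has 4 knights.

4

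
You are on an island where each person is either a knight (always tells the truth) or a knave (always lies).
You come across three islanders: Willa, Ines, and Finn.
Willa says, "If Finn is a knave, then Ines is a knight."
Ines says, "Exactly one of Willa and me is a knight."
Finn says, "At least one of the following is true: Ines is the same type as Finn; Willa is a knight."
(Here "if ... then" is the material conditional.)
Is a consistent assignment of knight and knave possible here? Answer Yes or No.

No

Checking all 8 assignments, each has at least one speaker whose statement's truth value contradicts their type.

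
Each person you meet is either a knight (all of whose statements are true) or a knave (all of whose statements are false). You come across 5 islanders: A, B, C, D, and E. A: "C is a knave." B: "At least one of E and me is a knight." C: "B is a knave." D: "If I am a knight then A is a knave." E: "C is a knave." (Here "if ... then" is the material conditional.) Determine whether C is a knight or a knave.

C is a knight.

Consistent assignments: {A=knave, B=knave, C=knight, D=knight, E=knave}
In every consistent assignment, C is a knight.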